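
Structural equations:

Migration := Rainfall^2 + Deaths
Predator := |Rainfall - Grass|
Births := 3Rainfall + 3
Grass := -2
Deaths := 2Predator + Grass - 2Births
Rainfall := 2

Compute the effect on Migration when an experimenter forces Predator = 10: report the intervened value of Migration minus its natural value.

12

The intervention breaks the incoming arrows to Predator: Predator := |Rainfall - Grass| no longer applies, and Predator = 10.
Births = 3Rainfall + 3  [with Rainfall=2]  = 9
Deaths = 2Predator + Grass - 2Births  [with Predator=10, Grass=-2, Births=9]  = 0
Migration = Rainfall^2 + Deaths  [with Rainfall=2, Deaths=0]  = 4
Without intervention: Predator = |Rainfall - Grass|  [with Rainfall=2, Grass=-2]  = 4; Births = 3Rainfall + 3  [with Rainfall=2]  = 9; Deaths = 2Predator + Grass - 2Births  [with Predator=4, Grass=-2, Births=9]  = -12; Migration = Rainfall^2 + Deaths  [with Rainfall=2, Deaths=-12]  = -8.
Change = 4 − (-8) = 12.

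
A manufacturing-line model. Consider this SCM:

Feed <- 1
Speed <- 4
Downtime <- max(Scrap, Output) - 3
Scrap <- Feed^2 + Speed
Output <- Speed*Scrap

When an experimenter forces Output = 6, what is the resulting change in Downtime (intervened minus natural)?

-14

Intervening sets Output = 6 and removes its equation (Output <- Speed*Scrap).
Scrap = Feed^2 + Speed  [with Feed=1, Speed=4]  = 5
Downtime = max(Scrap, Output) - 3  [with Scrap=5, Output=6]  = 3
Without intervention: Scrap = Feed^2 + Speed  [with Feed=1, Speed=4]  = 5; Output = Speed*Scrap  [with Speed=4, Scrap=5]  = 20; Downtime = max(Scrap, Output) - 3  [with Scrap=5, Output=20]  = 17.
Change = 3 − 17 = -14.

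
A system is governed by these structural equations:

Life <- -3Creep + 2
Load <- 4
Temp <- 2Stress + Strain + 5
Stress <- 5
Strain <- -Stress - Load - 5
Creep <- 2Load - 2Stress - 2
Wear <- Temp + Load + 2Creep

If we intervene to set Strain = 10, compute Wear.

The intervention breaks the incoming arrows to Strain: Strain <- -Stress - Load - 5 no longer applies, and Strain = 10.
Temp = 2Stress + Strain + 5  [with Stress=5, Strain=10]  = 25
Creep = 2Load - 2Stress - 2  [with Load=4, Stress=5]  = -4
Wear = Temp + Load + 2Creep  [with Temp=25, Load=4, Creep=-4]  = 21

21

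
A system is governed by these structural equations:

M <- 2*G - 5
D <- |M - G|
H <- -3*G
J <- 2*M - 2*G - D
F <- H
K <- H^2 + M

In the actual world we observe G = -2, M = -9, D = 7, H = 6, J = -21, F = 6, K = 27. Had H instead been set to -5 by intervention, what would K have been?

The intervention breaks the incoming arrows to H: H <- -3*G no longer applies, and H = -5.
M = 2*G - 5  [with G=-2]  = -9
K = H^2 + M  [with H=-5, M=-9]  = 16

16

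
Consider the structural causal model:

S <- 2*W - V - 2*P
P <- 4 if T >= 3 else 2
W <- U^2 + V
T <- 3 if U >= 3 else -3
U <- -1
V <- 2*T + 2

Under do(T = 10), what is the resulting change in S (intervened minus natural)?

22

Under do(T=10), the mechanism T <- 3 if U >= 3 else -3 is discarded; T is fixed at 10.
P = 4 if T >= 3 else 2  [with T=10]  = 4
V = 2*T + 2  [with T=10]  = 22
W = U^2 + V  [with U=-1, V=22]  = 23
S = 2*W - V - 2*P  [with W=23, V=22, P=4]  = 16
Without intervention: T = 3 if U >= 3 else -3  [with U=-1]  = -3; P = 4 if T >= 3 else 2  [with T=-3]  = 2; V = 2*T + 2  [with T=-3]  = -4; W = U^2 + V  [with U=-1, V=-4]  = -3; S = 2*W - V - 2*P  [with W=-3, V=-4, P=2]  = -6.
Change = 16 − (-6) = 22.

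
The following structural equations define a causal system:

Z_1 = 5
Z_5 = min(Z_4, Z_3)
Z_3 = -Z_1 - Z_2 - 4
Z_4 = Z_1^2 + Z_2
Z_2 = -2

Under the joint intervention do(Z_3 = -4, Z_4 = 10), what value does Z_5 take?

-4

Setting Z_3 = -4, Z_4 = 10 by intervention discards those variables' equations.
Z_5 = min(Z_4, Z_3)  [with Z_4=10, Z_3=-4]  = -4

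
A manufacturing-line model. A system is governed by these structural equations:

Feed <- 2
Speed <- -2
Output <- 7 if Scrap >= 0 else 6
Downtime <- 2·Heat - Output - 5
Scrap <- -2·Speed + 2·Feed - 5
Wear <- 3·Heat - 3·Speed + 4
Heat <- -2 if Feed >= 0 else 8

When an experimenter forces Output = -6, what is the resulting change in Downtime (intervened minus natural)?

13

Intervening sets Output = -6 and removes its equation (Output <- 7 if Scrap >= 0 else 6).
Heat = -2 if Feed >= 0 else 8  [with Feed=2]  = -2
Downtime = 2·Heat - Output - 5  [with Heat=-2, Output=-6]  = -3
Without intervention: Heat = -2 if Feed >= 0 else 8  [with Feed=2]  = -2; Scrap = -2·Speed + 2·Feed - 5  [with Speed=-2, Feed=2]  = 3; Output = 7 if Scrap >= 0 else 6  [with Scrap=3]  = 7; Downtime = 2·Heat - Output - 5  [with Heat=-2, Output=7]  = -16.
Change = -3 − (-16) = 13.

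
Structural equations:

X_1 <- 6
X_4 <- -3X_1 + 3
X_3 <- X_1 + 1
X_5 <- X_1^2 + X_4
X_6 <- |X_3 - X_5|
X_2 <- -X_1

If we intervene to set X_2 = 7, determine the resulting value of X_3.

7

The intervention breaks the incoming arrows to X_2: X_2 <- -X_1 no longer applies, and X_2 = 7.
Since X_3 is not a descendant of the intervened variable, it is unaffected.
X_3 = X_1 + 1  [with X_1=6]  = 7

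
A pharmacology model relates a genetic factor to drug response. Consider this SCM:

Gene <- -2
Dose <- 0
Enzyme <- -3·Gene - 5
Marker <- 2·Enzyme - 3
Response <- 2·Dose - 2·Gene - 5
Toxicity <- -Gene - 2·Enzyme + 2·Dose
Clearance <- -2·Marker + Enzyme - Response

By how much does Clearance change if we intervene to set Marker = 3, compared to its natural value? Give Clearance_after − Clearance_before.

-8

The intervention breaks the incoming arrows to Marker: Marker <- 2·Enzyme - 3 no longer applies, and Marker = 3.
Enzyme = -3·Gene - 5  [with Gene=-2]  = 1
Response = 2·Dose - 2·Gene - 5  [with Dose=0, Gene=-2]  = -1
Clearance = -2·Marker + Enzyme - Response  [with Marker=3, Enzyme=1, Response=-1]  = -4
Without intervention: Enzyme = -3·Gene - 5  [with Gene=-2]  = 1; Marker = 2·Enzyme - 3  [with Enzyme=1]  = -1; Response = 2·Dose - 2·Gene - 5  [with Dose=0, Gene=-2]  = -1; Clearance = -2·Marker + Enzyme - Response  [with Marker=-1, Enzyme=1, Response=-1]  = 4.
Change = -4 − 4 = -8.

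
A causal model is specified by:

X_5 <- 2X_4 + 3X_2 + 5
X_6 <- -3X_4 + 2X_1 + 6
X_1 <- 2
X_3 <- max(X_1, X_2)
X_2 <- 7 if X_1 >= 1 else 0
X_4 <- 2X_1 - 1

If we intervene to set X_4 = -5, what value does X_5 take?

16

Intervening sets X_4 = -5 and removes its equation (X_4 <- 2X_1 - 1).
X_2 = 7 if X_1 >= 1 else 0  [with X_1=2]  = 7
X_5 = 2X_4 + 3X_2 + 5  [with X_4=-5, X_2=7]  = 16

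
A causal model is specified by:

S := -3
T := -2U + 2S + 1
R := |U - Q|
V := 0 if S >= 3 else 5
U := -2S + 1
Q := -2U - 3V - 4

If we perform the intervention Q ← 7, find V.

5

Under do(Q=7), the mechanism Q := -2U - 3V - 4 is discarded; Q is fixed at 7.
Since V is not a descendant of the intervened variable, it is unaffected.
V = 0 if S >= 3 else 5  [with S=-3]  = 5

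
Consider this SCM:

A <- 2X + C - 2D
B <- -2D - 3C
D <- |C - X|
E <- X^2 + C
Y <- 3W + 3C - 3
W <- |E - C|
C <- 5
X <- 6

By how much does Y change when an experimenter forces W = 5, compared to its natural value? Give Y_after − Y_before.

do(W=5) replaces the equation W <- |E - C| with the constant W = 5.
Y = 3W + 3C - 3  [with W=5, C=5]  = 27
Without intervention: E = X^2 + C  [with X=6, C=5]  = 41; W = |E - C|  [with E=41, C=5]  = 36; Y = 3W + 3C - 3  [with W=36, C=5]  = 120.
Change = 27 − 120 = -93.

-93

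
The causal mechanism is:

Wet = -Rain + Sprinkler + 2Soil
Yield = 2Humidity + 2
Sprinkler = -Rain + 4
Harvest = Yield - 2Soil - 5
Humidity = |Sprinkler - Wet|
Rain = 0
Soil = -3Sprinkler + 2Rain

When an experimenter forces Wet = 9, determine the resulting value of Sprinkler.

4

The intervention breaks the incoming arrows to Wet: Wet = -Rain + Sprinkler + 2Soil no longer applies, and Wet = 9.
Since Sprinkler is not a descendant of the intervened variable, it is unaffected.
Sprinkler = -Rain + 4  [with Rain=0]  = 4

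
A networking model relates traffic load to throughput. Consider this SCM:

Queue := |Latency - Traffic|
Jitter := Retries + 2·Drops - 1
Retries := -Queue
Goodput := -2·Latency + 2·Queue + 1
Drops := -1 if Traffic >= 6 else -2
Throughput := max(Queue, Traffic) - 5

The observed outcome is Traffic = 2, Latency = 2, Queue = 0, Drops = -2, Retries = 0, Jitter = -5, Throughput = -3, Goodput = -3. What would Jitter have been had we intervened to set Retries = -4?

The intervention breaks the incoming arrows to Retries: Retries := -Queue no longer applies, and Retries = -4.
Drops = -1 if Traffic >= 6 else -2  [with Traffic=2]  = -2
Jitter = Retries + 2·Drops - 1  [with Retries=-4, Drops=-2]  = -9

-9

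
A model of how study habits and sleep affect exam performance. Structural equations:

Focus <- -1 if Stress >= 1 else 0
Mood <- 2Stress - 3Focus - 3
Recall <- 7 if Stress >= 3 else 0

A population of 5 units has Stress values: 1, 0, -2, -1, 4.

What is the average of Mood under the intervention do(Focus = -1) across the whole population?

Every unit gets Focus=-1 under the intervention. Mood values become 2, 0, -4, -2, 8; E[Mood|do(Focus=-1)] = 0.8.

0.8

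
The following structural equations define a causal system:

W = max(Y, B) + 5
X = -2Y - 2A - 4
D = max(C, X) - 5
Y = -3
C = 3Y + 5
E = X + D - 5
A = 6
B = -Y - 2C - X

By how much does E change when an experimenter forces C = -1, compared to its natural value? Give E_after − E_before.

3

The intervention breaks the incoming arrows to C: C = 3Y + 5 no longer applies, and C = -1.
X = -2Y - 2A - 4  [with Y=-3, A=6]  = -10
D = max(C, X) - 5  [with C=-1, X=-10]  = -6
E = X + D - 5  [with X=-10, D=-6]  = -21
Without intervention: X = -2Y - 2A - 4  [with Y=-3, A=6]  = -10; C = 3Y + 5  [with Y=-3]  = -4; D = max(C, X) - 5  [with C=-4, X=-10]  = -9; E = X + D - 5  [with X=-10, D=-9]  = -24.
Change = -21 − (-24) = 3.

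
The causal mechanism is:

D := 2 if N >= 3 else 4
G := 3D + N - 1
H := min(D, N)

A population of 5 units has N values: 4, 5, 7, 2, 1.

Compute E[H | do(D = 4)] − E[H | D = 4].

Under do(D=4), D's equation is replaced by D=4 for every unit. Per-unit H: 4, 4, 4, 2, 1. Mean = 3.
E[H|D=4] averages over only the 2 units with D=4 (N = 2, 1): H = 2, 1, mean 1.5.
Difference = 3 − 1.5 = 1.5.

1.5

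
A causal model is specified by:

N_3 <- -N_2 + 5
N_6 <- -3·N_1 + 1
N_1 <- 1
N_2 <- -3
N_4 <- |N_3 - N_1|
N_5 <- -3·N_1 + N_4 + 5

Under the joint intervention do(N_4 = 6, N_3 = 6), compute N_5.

The joint intervention fixes N_4 = 6, N_3 = 6, removing each variable's own equation.
N_5 = -3·N_1 + N_4 + 5  [with N_1=1, N_4=6]  = 8

8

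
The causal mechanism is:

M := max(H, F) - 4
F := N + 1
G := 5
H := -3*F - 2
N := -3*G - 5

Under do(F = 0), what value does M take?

do(F=0) replaces the equation F := N + 1 with the constant F = 0.
H = -3*F - 2  [with F=0]  = -2
M = max(H, F) - 4  [with H=-2, F=0]  = -4

-4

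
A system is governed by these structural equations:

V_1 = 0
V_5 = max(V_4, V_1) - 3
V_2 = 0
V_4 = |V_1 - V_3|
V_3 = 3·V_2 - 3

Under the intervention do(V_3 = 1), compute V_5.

-2

do(V_3=1) replaces the equation V_3 = 3·V_2 - 3 with the constant V_3 = 1.
V_4 = |V_1 - V_3|  [with V_1=0, V_3=1]  = 1
V_5 = max(V_4, V_1) - 3  [with V_4=1, V_1=0]  = -2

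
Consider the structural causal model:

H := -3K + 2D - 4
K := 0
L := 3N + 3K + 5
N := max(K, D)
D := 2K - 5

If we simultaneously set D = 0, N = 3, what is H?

The joint intervention fixes D = 0, N = 3, removing each variable's own equation.
H = -3K + 2D - 4  [with K=0, D=0]  = -4

-4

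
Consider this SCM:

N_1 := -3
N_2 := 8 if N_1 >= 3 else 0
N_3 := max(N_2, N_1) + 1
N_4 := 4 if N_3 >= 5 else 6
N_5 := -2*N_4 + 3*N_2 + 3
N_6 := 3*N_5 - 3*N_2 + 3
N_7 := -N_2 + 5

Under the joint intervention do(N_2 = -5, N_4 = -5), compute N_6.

The joint intervention fixes N_2 = -5, N_4 = -5, removing each variable's own equation.
N_5 = -2*N_4 + 3*N_2 + 3  [with N_4=-5, N_2=-5]  = -2
N_6 = 3*N_5 - 3*N_2 + 3  [with N_5=-2, N_2=-5]  = 12

12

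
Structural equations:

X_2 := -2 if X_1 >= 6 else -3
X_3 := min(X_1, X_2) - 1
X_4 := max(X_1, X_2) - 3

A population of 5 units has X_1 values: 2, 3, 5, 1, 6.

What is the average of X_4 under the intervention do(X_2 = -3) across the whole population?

0.4

Every unit gets X_2=-3 under the intervention. X_4 values become -1, 0, 2, -2, 3; E[X_4|do(X_2=-3)] = 0.4.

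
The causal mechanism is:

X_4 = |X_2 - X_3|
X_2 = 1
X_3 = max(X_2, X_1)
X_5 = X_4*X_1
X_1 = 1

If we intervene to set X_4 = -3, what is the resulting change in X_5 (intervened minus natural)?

Intervening sets X_4 = -3 and removes its equation (X_4 = |X_2 - X_3|).
X_5 = X_4*X_1  [with X_4=-3, X_1=1]  = -3
Without intervention: X_3 = max(X_2, X_1)  [with X_2=1, X_1=1]  = 1; X_4 = |X_2 - X_3|  [with X_2=1, X_3=1]  = 0; X_5 = X_4*X_1  [with X_4=0, X_1=1]  = 0.
Change = -3 − 0 = -3.

-3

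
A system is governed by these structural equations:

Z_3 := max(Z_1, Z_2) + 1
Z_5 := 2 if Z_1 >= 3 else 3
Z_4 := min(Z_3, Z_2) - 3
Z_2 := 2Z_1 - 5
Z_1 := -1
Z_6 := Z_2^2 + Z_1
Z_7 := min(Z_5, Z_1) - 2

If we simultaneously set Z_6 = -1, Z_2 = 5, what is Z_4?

Under do(Z_6 = -1, Z_2 = 5), each intervened variable's structural equation is replaced by its fixed value.
Z_3 = max(Z_1, Z_2) + 1  [with Z_1=-1, Z_2=5]  = 6
Z_4 = min(Z_3, Z_2) - 3  [with Z_3=6, Z_2=5]  = 2

2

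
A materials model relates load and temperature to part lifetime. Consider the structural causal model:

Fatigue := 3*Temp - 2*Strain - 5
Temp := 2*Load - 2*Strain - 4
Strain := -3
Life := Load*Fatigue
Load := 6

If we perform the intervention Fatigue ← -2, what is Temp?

14

Under do(Fatigue=-2), the mechanism Fatigue := 3*Temp - 2*Strain - 5 is discarded; Fatigue is fixed at -2.
Since Temp is not a descendant of the intervened variable, it is unaffected.
Temp = 2*Load - 2*Strain - 4  [with Load=6, Strain=-3]  = 14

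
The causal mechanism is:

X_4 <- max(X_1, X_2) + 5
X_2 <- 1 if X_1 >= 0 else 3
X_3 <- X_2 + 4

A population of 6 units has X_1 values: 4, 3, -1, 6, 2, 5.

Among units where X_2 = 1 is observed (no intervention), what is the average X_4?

E[X_4|X_2=1] averages over only the 5 units with X_2=1 (X_1 = 4, 3, 6, 2, 5): X_4 = 9, 8, 11, 7, 10, mean 9.

9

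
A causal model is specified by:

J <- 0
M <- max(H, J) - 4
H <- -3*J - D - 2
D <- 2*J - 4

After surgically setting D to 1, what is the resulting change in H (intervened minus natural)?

The intervention breaks the incoming arrows to D: D <- 2*J - 4 no longer applies, and D = 1.
H = -3*J - D - 2  [with J=0, D=1]  = -3
Without intervention: D = 2*J - 4  [with J=0]  = -4; H = -3*J - D - 2  [with J=0, D=-4]  = 2.
Change = -3 − 2 = -5.

-5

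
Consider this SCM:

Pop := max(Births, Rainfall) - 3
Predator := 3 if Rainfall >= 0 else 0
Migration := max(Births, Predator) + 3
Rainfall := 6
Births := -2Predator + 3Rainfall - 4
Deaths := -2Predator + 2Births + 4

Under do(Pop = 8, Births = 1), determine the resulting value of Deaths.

Under do(Pop = 8, Births = 1), each intervened variable's structural equation is replaced by its fixed value.
Predator = 3 if Rainfall >= 0 else 0  [with Rainfall=6]  = 3
Deaths = -2Predator + 2Births + 4  [with Predator=3, Births=1]  = 0

0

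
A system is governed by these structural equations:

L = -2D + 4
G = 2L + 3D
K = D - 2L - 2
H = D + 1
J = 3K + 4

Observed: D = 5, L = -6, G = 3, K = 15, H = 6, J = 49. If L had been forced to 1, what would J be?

Under do(L=1), the mechanism L = -2D + 4 is discarded; L is fixed at 1.
K = D - 2L - 2  [with D=5, L=1]  = 1
J = 3K + 4  [with K=1]  = 7

7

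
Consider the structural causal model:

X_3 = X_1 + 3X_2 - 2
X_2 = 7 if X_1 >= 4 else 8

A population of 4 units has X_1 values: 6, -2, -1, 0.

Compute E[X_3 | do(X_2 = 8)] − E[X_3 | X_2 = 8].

Under do(X_2=8), X_2's equation is replaced by X_2=8 for every unit. Per-unit X_3: 28, 20, 21, 22. Mean = 22.75.
E[X_3|X_2=8] averages over only the 3 units with X_2=8 (X_1 = -2, -1, 0): X_3 = 20, 21, 22, mean 21.
Difference = 22.75 − 21 = 1.75.

1.75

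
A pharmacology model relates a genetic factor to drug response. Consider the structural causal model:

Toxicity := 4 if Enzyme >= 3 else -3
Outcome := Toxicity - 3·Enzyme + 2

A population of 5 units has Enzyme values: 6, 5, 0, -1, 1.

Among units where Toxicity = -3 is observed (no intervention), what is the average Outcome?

E[Outcome|Toxicity=-3] averages over only the 3 units with Toxicity=-3 (Enzyme = 0, -1, 1): Outcome = -1, 2, -4, mean -1.

-1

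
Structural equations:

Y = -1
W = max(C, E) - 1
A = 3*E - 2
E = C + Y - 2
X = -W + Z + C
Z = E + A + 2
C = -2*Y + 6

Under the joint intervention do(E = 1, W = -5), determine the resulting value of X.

Under do(E = 1, W = -5), each intervened variable's structural equation is replaced by its fixed value.
C = -2*Y + 6  [with Y=-1]  = 8
A = 3*E - 2  [with E=1]  = 1
Z = E + A + 2  [with E=1, A=1]  = 4
X = -W + Z + C  [with W=-5, Z=4, C=8]  = 17

17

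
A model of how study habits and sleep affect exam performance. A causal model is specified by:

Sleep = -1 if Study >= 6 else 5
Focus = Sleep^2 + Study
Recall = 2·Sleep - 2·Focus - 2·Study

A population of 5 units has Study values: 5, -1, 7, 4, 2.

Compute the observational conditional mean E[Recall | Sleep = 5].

E[Recall|Sleep=5] averages over only the 4 units with Sleep=5 (Study = 5, -1, 4, 2): Recall = -60, -36, -56, -48, mean -50.

-50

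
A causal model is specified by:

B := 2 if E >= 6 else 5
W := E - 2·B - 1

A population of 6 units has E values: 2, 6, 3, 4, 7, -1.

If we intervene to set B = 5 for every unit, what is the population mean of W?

-7.5

Every unit gets B=5 under the intervention. W values become -9, -5, -8, -7, -4, -12; E[W|do(B=5)] = -7.5.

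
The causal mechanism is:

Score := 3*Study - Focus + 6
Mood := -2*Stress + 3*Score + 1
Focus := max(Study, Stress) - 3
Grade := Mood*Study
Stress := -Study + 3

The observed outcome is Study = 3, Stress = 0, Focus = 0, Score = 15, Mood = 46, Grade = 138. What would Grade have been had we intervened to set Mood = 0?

The intervention breaks the incoming arrows to Mood: Mood := -2*Stress + 3*Score + 1 no longer applies, and Mood = 0.
Grade = Mood*Study  [with Mood=0, Study=3]  = 0

0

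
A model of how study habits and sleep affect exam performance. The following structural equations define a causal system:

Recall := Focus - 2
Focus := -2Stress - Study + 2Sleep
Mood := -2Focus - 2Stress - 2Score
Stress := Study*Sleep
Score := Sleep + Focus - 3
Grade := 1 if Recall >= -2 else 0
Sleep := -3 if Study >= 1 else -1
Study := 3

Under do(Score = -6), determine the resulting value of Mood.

The intervention breaks the incoming arrows to Score: Score := Sleep + Focus - 3 no longer applies, and Score = -6.
Sleep = -3 if Study >= 1 else -1  [with Study=3]  = -3
Stress = Study*Sleep  [with Study=3, Sleep=-3]  = -9
Focus = -2Stress - Study + 2Sleep  [with Stress=-9, Study=3, Sleep=-3]  = 9
Mood = -2Focus - 2Stress - 2Score  [with Focus=9, Stress=-9, Score=-6]  = 12

12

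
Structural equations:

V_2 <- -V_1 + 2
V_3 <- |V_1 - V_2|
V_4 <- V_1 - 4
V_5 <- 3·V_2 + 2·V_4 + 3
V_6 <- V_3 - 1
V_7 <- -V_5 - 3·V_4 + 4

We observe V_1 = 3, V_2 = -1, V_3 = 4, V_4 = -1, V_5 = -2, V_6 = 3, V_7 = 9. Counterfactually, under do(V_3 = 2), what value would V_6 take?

The intervention breaks the incoming arrows to V_3: V_3 <- |V_1 - V_2| no longer applies, and V_3 = 2.
V_6 = V_3 - 1  [with V_3=2]  = 1

1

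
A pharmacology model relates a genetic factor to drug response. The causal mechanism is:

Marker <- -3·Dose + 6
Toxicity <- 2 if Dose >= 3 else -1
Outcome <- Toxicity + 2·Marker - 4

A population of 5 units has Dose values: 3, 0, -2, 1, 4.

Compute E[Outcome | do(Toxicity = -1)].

do(Toxicity=-1) breaks Toxicity's dependence on Dose. With Toxicity=-1 fixed, Outcome across the units is -11, 7, 19, 1, -17, mean -0.2.

-0.2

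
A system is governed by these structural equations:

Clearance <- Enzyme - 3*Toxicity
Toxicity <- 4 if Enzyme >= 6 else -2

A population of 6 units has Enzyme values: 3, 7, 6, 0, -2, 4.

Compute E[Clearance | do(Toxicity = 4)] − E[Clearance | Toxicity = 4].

The intervention sets Toxicity=4 in all 6 units regardless of Enzyme. Recomputing Clearance per unit gives -9, -5, -6, -12, -14, -8; average -9.
Observing Toxicity=4 restricts to units where Toxicity's equation naturally yields 4: Enzyme ∈ {7, 6}. In that subpopulation Clearance = -5, -6, mean -5.5.
Difference = -9 − (-5.5) = -3.5.

-3.5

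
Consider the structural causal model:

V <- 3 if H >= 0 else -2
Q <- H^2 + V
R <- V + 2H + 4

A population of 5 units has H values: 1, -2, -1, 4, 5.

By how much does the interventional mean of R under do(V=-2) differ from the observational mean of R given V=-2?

5.8

Every unit gets V=-2 under the intervention. R values become 4, -2, 0, 10, 12; E[R|do(V=-2)] = 4.8.
Observing V=-2 restricts to units where V's equation naturally yields -2: H ∈ {-2, -1}. In that subpopulation R = -2, 0, mean -1.
Difference = 4.8 − (-1) = 5.8.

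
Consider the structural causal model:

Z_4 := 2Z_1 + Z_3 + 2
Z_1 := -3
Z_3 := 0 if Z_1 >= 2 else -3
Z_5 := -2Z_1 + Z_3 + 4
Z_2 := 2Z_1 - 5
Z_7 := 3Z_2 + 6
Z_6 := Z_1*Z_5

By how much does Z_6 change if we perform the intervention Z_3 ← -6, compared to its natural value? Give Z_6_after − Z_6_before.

9

The intervention breaks the incoming arrows to Z_3: Z_3 := 0 if Z_1 >= 2 else -3 no longer applies, and Z_3 = -6.
Z_5 = -2Z_1 + Z_3 + 4  [with Z_1=-3, Z_3=-6]  = 4
Z_6 = Z_1*Z_5  [with Z_1=-3, Z_5=4]  = -12
Without intervention: Z_3 = 0 if Z_1 >= 2 else -3  [with Z_1=-3]  = -3; Z_5 = -2Z_1 + Z_3 + 4  [with Z_1=-3, Z_3=-3]  = 7; Z_6 = Z_1*Z_5  [with Z_1=-3, Z_5=7]  = -21.
Change = -12 − (-21) = 9.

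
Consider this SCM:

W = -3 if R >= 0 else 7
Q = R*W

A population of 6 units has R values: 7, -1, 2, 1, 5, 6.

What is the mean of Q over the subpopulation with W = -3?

-12.6

Observing W=-3 restricts to units where W's equation naturally yields -3: R ∈ {7, 2, 1, 5, 6}. In that subpopulation Q = -21, -6, -3, -15, -18, mean -12.6.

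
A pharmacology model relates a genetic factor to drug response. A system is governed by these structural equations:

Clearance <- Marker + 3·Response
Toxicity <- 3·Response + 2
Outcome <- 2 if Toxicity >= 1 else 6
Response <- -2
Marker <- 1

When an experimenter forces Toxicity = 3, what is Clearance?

The intervention breaks the incoming arrows to Toxicity: Toxicity <- 3·Response + 2 no longer applies, and Toxicity = 3.
Clearance is not downstream of the intervention, so its value is determined by the original equations.
Clearance = Marker + 3·Response  [with Marker=1, Response=-2]  = -5

-5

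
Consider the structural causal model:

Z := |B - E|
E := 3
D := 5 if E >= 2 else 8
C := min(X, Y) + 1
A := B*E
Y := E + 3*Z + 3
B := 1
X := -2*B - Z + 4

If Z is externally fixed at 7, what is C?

-4

The intervention breaks the incoming arrows to Z: Z := |B - E| no longer applies, and Z = 7.
X = -2*B - Z + 4  [with B=1, Z=7]  = -5
Y = E + 3*Z + 3  [with E=3, Z=7]  = 27
C = min(X, Y) + 1  [with X=-5, Y=27]  = -4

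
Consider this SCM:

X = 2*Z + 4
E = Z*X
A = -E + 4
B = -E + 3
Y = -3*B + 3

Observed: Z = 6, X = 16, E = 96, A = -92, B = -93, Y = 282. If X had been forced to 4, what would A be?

Under do(X=4), the mechanism X = 2*Z + 4 is discarded; X is fixed at 4.
E = Z*X  [with Z=6, X=4]  = 24
A = -E + 4  [with E=24]  = -20

-20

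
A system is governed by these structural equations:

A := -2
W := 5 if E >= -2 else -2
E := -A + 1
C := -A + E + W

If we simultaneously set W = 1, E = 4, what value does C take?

7

The joint intervention fixes W = 1, E = 4, removing each variable's own equation.
C = -A + E + W  [with A=-2, E=4, W=1]  = 7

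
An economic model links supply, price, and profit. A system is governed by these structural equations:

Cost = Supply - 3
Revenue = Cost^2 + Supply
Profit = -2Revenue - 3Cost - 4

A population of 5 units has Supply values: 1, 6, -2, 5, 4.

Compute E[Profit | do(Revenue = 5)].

The intervention sets Revenue=5 in all 5 units regardless of Supply. Recomputing Profit per unit gives -8, -23, 1, -20, -17; average -13.4.

-13.4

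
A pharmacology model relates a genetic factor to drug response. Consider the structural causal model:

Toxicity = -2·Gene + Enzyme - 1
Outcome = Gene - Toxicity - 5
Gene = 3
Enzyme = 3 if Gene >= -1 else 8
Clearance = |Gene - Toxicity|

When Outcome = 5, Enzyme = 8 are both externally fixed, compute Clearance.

2

Setting Outcome = 5, Enzyme = 8 by intervention discards those variables' equations.
Toxicity = -2·Gene + Enzyme - 1  [with Gene=3, Enzyme=8]  = 1
Clearance = |Gene - Toxicity|  [with Gene=3, Toxicity=1]  = 2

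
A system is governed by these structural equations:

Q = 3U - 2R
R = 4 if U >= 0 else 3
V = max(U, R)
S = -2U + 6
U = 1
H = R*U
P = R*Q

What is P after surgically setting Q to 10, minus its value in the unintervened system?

60

Under do(Q=10), the mechanism Q = 3U - 2R is discarded; Q is fixed at 10.
R = 4 if U >= 0 else 3  [with U=1]  = 4
P = R*Q  [with R=4, Q=10]  = 40
Without intervention: R = 4 if U >= 0 else 3  [with U=1]  = 4; Q = 3U - 2R  [with U=1, R=4]  = -5; P = R*Q  [with R=4, Q=-5]  = -20.
Change = 40 − (-20) = 60.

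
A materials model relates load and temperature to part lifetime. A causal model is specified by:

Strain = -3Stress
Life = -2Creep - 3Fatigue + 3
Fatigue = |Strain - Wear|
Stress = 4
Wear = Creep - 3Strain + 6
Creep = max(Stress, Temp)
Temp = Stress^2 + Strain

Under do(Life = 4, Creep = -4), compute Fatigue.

Setting Life = 4, Creep = -4 by intervention discards those variables' equations.
Strain = -3Stress  [with Stress=4]  = -12
Wear = Creep - 3Strain + 6  [with Creep=-4, Strain=-12]  = 38
Fatigue = |Strain - Wear|  [with Strain=-12, Wear=38]  = 50

50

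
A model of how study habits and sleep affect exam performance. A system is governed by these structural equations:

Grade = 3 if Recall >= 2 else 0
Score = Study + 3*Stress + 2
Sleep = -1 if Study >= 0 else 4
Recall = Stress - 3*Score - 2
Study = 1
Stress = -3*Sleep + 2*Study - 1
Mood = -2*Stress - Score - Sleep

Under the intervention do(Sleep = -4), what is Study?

Under do(Sleep=-4), the mechanism Sleep = -1 if Study >= 0 else 4 is discarded; Sleep is fixed at -4.
Study is not downstream of the intervention, so its value is determined by the original equations.

1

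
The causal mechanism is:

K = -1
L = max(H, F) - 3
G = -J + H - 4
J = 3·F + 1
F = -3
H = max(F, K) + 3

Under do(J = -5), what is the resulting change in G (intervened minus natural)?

-3

The intervention breaks the incoming arrows to J: J = 3·F + 1 no longer applies, and J = -5.
H = max(F, K) + 3  [with F=-3, K=-1]  = 2
G = -J + H - 4  [with J=-5, H=2]  = 3
Without intervention: H = max(F, K) + 3  [with F=-3, K=-1]  = 2; J = 3·F + 1  [with F=-3]  = -8; G = -J + H - 4  [with J=-8, H=2]  = 6.
Change = 3 − 6 = -3.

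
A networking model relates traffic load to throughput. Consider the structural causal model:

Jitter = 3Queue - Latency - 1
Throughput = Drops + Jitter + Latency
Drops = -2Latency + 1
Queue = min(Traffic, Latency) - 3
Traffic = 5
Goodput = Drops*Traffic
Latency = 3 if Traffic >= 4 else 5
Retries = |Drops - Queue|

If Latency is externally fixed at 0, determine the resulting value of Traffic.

Under do(Latency=0), the mechanism Latency = 3 if Traffic >= 4 else 5 is discarded; Latency is fixed at 0.
Traffic is not downstream of the intervention, so its value is determined by the original equations.

5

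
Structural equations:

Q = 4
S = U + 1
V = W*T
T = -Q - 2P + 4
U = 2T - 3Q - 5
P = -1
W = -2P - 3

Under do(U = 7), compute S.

8

The intervention breaks the incoming arrows to U: U = 2T - 3Q - 5 no longer applies, and U = 7.
S = U + 1  [with U=7]  = 8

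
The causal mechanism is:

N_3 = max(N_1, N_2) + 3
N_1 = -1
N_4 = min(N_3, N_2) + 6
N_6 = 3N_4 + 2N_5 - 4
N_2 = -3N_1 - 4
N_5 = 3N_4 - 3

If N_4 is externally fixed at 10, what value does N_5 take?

Intervening sets N_4 = 10 and removes its equation (N_4 = min(N_3, N_2) + 6).
N_5 = 3N_4 - 3  [with N_4=10]  = 27

27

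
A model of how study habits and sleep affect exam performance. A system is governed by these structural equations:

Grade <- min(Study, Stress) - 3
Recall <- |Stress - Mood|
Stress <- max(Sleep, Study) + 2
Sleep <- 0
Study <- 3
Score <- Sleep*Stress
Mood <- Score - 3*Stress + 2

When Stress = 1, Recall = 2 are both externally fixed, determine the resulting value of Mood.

-1

The joint intervention fixes Stress = 1, Recall = 2, removing each variable's own equation.
Score = Sleep*Stress  [with Sleep=0, Stress=1]  = 0
Mood = Score - 3*Stress + 2  [with Score=0, Stress=1]  = -1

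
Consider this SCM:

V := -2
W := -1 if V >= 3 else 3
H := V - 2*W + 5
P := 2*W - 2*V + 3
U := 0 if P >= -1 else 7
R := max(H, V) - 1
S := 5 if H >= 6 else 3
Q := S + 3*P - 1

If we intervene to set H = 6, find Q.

43

The intervention breaks the incoming arrows to H: H := V - 2*W + 5 no longer applies, and H = 6.
W = -1 if V >= 3 else 3  [with V=-2]  = 3
P = 2*W - 2*V + 3  [with W=3, V=-2]  = 13
S = 5 if H >= 6 else 3  [with H=6]  = 5
Q = S + 3*P - 1  [with S=5, P=13]  = 43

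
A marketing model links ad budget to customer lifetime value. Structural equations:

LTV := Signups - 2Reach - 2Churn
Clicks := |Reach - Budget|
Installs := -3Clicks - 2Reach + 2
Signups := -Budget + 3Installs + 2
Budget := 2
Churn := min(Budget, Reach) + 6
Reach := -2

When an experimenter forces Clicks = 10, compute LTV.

-76

The intervention breaks the incoming arrows to Clicks: Clicks := |Reach - Budget| no longer applies, and Clicks = 10.
Installs = -3Clicks - 2Reach + 2  [with Clicks=10, Reach=-2]  = -24
Signups = -Budget + 3Installs + 2  [with Budget=2, Installs=-24]  = -72
Churn = min(Budget, Reach) + 6  [with Budget=2, Reach=-2]  = 4
LTV = Signups - 2Reach - 2Churn  [with Signups=-72, Reach=-2, Churn=4]  = -76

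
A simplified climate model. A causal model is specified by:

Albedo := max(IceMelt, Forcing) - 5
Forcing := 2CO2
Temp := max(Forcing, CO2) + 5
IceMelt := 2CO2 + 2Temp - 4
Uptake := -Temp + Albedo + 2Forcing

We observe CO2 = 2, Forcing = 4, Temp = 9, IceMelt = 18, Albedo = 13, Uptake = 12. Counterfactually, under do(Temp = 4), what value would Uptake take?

The intervention breaks the incoming arrows to Temp: Temp := max(Forcing, CO2) + 5 no longer applies, and Temp = 4.
Forcing = 2CO2  [with CO2=2]  = 4
IceMelt = 2CO2 + 2Temp - 4  [with CO2=2, Temp=4]  = 8
Albedo = max(IceMelt, Forcing) - 5  [with IceMelt=8, Forcing=4]  = 3
Uptake = -Temp + Albedo + 2Forcing  [with Temp=4, Albedo=3, Forcing=4]  = 7

7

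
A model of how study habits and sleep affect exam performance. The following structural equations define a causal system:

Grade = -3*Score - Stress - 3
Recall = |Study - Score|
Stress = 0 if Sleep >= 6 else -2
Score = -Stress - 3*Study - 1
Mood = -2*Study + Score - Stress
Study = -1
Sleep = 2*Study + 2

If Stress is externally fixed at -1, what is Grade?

-11

The intervention breaks the incoming arrows to Stress: Stress = 0 if Sleep >= 6 else -2 no longer applies, and Stress = -1.
Score = -Stress - 3*Study - 1  [with Stress=-1, Study=-1]  = 3
Grade = -3*Score - Stress - 3  [with Score=3, Stress=-1]  = -11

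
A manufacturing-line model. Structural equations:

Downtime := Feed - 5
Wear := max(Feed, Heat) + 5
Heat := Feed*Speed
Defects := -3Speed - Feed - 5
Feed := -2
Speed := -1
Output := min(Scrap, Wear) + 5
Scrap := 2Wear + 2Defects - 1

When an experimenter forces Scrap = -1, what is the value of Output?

4

Intervening sets Scrap = -1 and removes its equation (Scrap := 2Wear + 2Defects - 1).
Heat = Feed*Speed  [with Feed=-2, Speed=-1]  = 2
Wear = max(Feed, Heat) + 5  [with Feed=-2, Heat=2]  = 7
Output = min(Scrap, Wear) + 5  [with Scrap=-1, Wear=7]  = 4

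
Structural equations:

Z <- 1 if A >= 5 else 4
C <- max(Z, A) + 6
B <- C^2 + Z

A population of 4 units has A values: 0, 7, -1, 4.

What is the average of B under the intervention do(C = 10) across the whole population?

The intervention sets C=10 in all 4 units regardless of A. Recomputing B per unit gives 104, 101, 104, 104; average 103.25.

103.25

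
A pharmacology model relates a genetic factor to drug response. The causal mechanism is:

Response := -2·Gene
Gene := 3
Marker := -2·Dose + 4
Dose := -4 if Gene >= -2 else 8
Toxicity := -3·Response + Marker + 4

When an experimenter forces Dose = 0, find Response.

Under do(Dose=0), the mechanism Dose := -4 if Gene >= -2 else 8 is discarded; Dose is fixed at 0.
Since Response is not a descendant of the intervened variable, it is unaffected.
Response = -2·Gene  [with Gene=3]  = -6

-6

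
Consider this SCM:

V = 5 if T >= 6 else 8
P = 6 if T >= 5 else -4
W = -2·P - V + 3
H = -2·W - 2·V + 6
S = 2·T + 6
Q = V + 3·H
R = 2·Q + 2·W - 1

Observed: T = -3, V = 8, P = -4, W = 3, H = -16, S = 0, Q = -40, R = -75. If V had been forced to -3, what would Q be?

-51

Under do(V=-3), the mechanism V = 5 if T >= 6 else 8 is discarded; V is fixed at -3.
P = 6 if T >= 5 else -4  [with T=-3]  = -4
W = -2·P - V + 3  [with P=-4, V=-3]  = 14
H = -2·W - 2·V + 6  [with W=14, V=-3]  = -16
Q = V + 3·H  [with V=-3, H=-16]  = -51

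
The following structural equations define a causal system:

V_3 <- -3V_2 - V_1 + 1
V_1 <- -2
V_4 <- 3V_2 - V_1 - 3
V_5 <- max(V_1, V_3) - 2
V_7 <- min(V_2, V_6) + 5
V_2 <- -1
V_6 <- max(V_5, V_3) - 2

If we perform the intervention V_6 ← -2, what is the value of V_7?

3

Intervening sets V_6 = -2 and removes its equation (V_6 <- max(V_5, V_3) - 2).
V_7 = min(V_2, V_6) + 5  [with V_2=-1, V_6=-2]  = 3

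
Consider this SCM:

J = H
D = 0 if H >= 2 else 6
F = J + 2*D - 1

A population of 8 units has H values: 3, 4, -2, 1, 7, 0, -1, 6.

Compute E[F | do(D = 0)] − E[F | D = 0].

Every unit gets D=0 under the intervention. F values become 2, 3, -3, 0, 6, -1, -2, 5; E[F|do(D=0)] = 1.25.
Observing D=0 restricts to units where D's equation naturally yields 0: H ∈ {3, 4, 7, 6}. In that subpopulation F = 2, 3, 6, 5, mean 4.
Difference = 1.25 − 4 = -2.75.

-2.75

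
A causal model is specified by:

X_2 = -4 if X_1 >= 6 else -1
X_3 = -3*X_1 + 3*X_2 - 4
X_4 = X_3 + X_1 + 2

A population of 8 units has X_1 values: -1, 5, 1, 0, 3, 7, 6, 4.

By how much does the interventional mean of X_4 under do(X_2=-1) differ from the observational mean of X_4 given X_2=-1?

-2.25

Every unit gets X_2=-1 under the intervention. X_4 values become -3, -15, -7, -5, -11, -19, -17, -13; E[X_4|do(X_2=-1)] = -11.25.
Observing X_2=-1 restricts to units where X_2's equation naturally yields -1: X_1 ∈ {-1, 5, 1, 0, 3, 4}. In that subpopulation X_4 = -3, -15, -7, -5, -11, -13, mean -9.
Difference = -11.25 − (-9) = -2.25.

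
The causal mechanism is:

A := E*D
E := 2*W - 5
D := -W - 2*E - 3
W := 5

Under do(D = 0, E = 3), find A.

0

The joint intervention fixes D = 0, E = 3, removing each variable's own equation.
A = E*D  [with E=3, D=0]  = 0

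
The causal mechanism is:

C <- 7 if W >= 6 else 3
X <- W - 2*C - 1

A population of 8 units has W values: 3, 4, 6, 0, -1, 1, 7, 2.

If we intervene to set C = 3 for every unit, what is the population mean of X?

-4.25

do(C=3) breaks C's dependence on W. With C=3 fixed, X across the units is -4, -3, -1, -7, -8, -6, 0, -5, mean -4.25.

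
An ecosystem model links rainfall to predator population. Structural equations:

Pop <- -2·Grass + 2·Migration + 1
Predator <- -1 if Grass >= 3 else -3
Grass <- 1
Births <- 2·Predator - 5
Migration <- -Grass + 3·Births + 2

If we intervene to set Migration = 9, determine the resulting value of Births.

-11

Under do(Migration=9), the mechanism Migration <- -Grass + 3·Births + 2 is discarded; Migration is fixed at 9.
Since Births is not a descendant of the intervened variable, it is unaffected.
Predator = -1 if Grass >= 3 else -3  [with Grass=1]  = -3
Births = 2·Predator - 5  [with Predator=-3]  = -11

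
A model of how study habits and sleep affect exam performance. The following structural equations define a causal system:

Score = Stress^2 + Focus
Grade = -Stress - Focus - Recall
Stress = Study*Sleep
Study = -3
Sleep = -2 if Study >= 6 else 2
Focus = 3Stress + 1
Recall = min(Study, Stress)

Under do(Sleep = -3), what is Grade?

Under do(Sleep=-3), the mechanism Sleep = -2 if Study >= 6 else 2 is discarded; Sleep is fixed at -3.
Stress = Study*Sleep  [with Study=-3, Sleep=-3]  = 9
Focus = 3Stress + 1  [with Stress=9]  = 28
Recall = min(Study, Stress)  [with Study=-3, Stress=9]  = -3
Grade = -Stress - Focus - Recall  [with Stress=9, Focus=28, Recall=-3]  = -34

-34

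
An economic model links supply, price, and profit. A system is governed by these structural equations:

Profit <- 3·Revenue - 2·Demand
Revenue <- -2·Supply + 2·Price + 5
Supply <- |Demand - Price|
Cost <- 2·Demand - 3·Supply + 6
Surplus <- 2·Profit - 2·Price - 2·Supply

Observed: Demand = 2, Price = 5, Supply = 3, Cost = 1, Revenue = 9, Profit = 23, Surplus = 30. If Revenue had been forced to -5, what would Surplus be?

-54

Under do(Revenue=-5), the mechanism Revenue <- -2·Supply + 2·Price + 5 is discarded; Revenue is fixed at -5.
Supply = |Demand - Price|  [with Demand=2, Price=5]  = 3
Profit = 3·Revenue - 2·Demand  [with Revenue=-5, Demand=2]  = -19
Surplus = 2·Profit - 2·Price - 2·Supply  [with Profit=-19, Price=5, Supply=3]  = -54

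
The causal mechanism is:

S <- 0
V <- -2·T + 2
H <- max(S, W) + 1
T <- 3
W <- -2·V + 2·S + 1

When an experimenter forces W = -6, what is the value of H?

Intervening sets W = -6 and removes its equation (W <- -2·V + 2·S + 1).
H = max(S, W) + 1  [with S=0, W=-6]  = 1

1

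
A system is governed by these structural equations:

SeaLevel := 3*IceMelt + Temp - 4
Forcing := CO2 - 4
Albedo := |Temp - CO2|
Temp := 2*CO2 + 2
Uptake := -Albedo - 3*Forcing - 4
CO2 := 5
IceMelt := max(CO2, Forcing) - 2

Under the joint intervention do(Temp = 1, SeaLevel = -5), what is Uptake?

Under do(Temp = 1, SeaLevel = -5), each intervened variable's structural equation is replaced by its fixed value.
Forcing = CO2 - 4  [with CO2=5]  = 1
Albedo = |Temp - CO2|  [with Temp=1, CO2=5]  = 4
Uptake = -Albedo - 3*Forcing - 4  [with Albedo=4, Forcing=1]  = -11

-11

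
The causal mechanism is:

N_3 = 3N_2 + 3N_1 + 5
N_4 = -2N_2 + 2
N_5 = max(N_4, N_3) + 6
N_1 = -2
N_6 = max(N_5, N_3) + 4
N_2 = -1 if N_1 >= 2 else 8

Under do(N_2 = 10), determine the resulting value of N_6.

39

Under do(N_2=10), the mechanism N_2 = -1 if N_1 >= 2 else 8 is discarded; N_2 is fixed at 10.
N_3 = 3N_2 + 3N_1 + 5  [with N_2=10, N_1=-2]  = 29
N_4 = -2N_2 + 2  [with N_2=10]  = -18
N_5 = max(N_4, N_3) + 6  [with N_4=-18, N_3=29]  = 35
N_6 = max(N_5, N_3) + 4  [with N_5=35, N_3=29]  = 39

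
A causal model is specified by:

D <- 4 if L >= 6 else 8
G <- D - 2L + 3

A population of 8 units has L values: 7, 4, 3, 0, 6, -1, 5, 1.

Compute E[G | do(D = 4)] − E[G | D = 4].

6.75

do(D=4) breaks D's dependence on L. With D=4 fixed, G across the units is -7, -1, 1, 7, -5, 9, -3, 5, mean 0.75.
E[G|D=4] averages over only the 2 units with D=4 (L = 7, 6): G = -7, -5, mean -6.
Difference = 0.75 − (-6) = 6.75.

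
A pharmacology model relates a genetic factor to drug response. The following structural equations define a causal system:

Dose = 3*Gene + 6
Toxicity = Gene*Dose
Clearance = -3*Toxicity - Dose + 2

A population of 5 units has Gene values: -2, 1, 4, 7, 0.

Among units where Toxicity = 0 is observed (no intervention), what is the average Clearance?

E[Clearance|Toxicity=0] averages over only the 2 units with Toxicity=0 (Gene = -2, 0): Clearance = 2, -4, mean -1.

-1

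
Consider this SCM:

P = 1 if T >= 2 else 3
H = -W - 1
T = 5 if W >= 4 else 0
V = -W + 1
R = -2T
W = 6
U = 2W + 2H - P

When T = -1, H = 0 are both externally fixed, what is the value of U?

The joint intervention fixes T = -1, H = 0, removing each variable's own equation.
P = 1 if T >= 2 else 3  [with T=-1]  = 3
U = 2W + 2H - P  [with W=6, H=0, P=3]  = 9

9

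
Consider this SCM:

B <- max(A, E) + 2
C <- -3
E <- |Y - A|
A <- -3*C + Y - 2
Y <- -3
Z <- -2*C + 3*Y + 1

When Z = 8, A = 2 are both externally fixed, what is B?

7

Setting Z = 8, A = 2 by intervention discards those variables' equations.
E = |Y - A|  [with Y=-3, A=2]  = 5
B = max(A, E) + 2  [with A=2, E=5]  = 7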